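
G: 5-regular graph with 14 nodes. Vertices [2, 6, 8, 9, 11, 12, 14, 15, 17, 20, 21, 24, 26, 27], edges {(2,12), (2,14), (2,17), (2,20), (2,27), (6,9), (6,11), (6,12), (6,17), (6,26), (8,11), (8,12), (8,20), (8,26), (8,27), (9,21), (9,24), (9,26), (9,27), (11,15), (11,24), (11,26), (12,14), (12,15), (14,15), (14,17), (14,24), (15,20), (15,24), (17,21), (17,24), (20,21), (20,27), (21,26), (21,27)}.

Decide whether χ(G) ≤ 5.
Yes, G is 5-colorable

A valid 5-coloring: color 1: [2, 6, 8, 21, 24]; color 2: [9, 11, 14, 20]; color 3: [12, 17, 26, 27]; color 4: [15].
(χ(G) = 4 ≤ 5.)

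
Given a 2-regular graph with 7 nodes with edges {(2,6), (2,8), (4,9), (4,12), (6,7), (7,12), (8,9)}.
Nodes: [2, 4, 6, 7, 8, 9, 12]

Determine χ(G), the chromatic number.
Clique number ω(G) = 2 (lower bound: χ ≥ ω).
Odd cycle [6, 2, 8, 9, 4, 12, 7] needs 3 colors (χ ≥ 3).
The coloring below uses 3 colors, so χ(G) = 3.
A valid 3-coloring: color 1: [2, 9, 12]; color 2: [4, 6, 8]; color 3: [7].

χ(G) = 3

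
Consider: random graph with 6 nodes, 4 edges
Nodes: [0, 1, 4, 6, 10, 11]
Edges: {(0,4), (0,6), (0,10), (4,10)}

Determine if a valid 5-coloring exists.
A valid 5-coloring: color 1: [0, 1, 11]; color 2: [4, 6]; color 3: [10].
(χ(G) = 3 ≤ 5.)

Yes, G is 5-colorable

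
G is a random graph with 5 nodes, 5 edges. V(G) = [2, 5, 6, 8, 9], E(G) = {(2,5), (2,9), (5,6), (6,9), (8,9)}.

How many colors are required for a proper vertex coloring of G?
Clique number ω(G) = 2 (lower bound: χ ≥ ω).
The graph is bipartite (no odd cycle), so 2 colors suffice: χ(G) = 2.
A valid 2-coloring: color 1: [5, 9]; color 2: [2, 6, 8].

χ(G) = 2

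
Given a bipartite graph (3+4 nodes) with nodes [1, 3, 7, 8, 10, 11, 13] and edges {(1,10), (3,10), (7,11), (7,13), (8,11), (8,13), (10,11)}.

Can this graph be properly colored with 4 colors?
Yes, G is 4-colorable

A valid 4-coloring: color 1: [7, 8, 10]; color 2: [1, 3, 11, 13].
(χ(G) = 2 ≤ 4.)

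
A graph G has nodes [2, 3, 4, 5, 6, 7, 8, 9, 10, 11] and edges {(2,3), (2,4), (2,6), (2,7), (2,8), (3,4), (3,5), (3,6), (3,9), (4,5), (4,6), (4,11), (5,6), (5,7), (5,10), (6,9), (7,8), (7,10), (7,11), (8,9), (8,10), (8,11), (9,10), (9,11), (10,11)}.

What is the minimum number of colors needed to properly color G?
Clique number ω(G) = 4 (lower bound: χ ≥ ω).
The clique on [2, 3, 4, 6] has size 4, forcing χ ≥ 4, and the coloring below uses 4 colors, so χ(G) = 4.
A valid 4-coloring: color 1: [3, 8]; color 2: [2, 5, 11]; color 3: [4, 7, 9]; color 4: [6, 10].

χ(G) = 4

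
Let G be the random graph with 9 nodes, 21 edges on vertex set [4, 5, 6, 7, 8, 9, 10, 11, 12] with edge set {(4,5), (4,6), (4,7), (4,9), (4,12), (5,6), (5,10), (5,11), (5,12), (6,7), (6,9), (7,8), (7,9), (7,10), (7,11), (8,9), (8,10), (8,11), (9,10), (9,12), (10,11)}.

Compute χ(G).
χ(G) = 4

Clique number ω(G) = 4 (lower bound: χ ≥ ω).
The clique on [7, 8, 9, 10] has size 4, forcing χ ≥ 4, and the coloring below uses 4 colors, so χ(G) = 4.
A valid 4-coloring: color 1: [5, 7]; color 2: [9, 11]; color 3: [4, 10]; color 4: [6, 8, 12].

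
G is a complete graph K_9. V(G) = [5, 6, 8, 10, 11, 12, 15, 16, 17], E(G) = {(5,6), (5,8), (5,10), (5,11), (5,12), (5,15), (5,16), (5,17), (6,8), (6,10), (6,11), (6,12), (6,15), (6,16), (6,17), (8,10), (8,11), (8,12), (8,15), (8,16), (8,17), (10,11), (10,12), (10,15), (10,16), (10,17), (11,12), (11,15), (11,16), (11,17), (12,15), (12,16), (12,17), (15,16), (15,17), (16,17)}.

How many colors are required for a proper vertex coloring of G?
Clique number ω(G) = 9 (lower bound: χ ≥ ω).
The clique on [5, 6, 8, 10, 11, 12, 15, 16, 17] has size 9, forcing χ ≥ 9, and the coloring below uses 9 colors, so χ(G) = 9.
A valid 9-coloring: color 1: [12]; color 2: [16]; color 3: [5]; color 4: [15]; color 5: [10]; color 6: [8]; color 7: [11]; color 8: [17]; color 9: [6].

χ(G) = 9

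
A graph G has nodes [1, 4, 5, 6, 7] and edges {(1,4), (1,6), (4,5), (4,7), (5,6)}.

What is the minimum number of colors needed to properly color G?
Clique number ω(G) = 2 (lower bound: χ ≥ ω).
The graph is bipartite (no odd cycle), so 2 colors suffice: χ(G) = 2.
A valid 2-coloring: color 1: [4, 6]; color 2: [1, 5, 7].

χ(G) = 2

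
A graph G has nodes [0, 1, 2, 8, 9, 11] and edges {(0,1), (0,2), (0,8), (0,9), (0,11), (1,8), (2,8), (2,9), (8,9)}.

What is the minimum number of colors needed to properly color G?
χ(G) = 4

Clique number ω(G) = 4 (lower bound: χ ≥ ω).
The clique on [0, 2, 8, 9] has size 4, forcing χ ≥ 4, and the coloring below uses 4 colors, so χ(G) = 4.
A valid 4-coloring: color 1: [0]; color 2: [8, 11]; color 3: [1, 2]; color 4: [9].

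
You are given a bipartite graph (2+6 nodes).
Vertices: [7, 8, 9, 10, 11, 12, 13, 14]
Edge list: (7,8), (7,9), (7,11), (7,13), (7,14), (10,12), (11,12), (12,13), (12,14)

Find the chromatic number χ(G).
Clique number ω(G) = 2 (lower bound: χ ≥ ω).
The graph is bipartite (no odd cycle), so 2 colors suffice: χ(G) = 2.
A valid 2-coloring: color 1: [7, 12]; color 2: [8, 9, 10, 11, 13, 14].

χ(G) = 2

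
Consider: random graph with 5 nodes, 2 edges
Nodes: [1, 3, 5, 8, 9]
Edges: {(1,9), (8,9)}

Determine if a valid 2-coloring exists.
A valid 2-coloring: color 1: [3, 5, 9]; color 2: [1, 8].
(χ(G) = 2 ≤ 2.)

Yes, G is 2-colorable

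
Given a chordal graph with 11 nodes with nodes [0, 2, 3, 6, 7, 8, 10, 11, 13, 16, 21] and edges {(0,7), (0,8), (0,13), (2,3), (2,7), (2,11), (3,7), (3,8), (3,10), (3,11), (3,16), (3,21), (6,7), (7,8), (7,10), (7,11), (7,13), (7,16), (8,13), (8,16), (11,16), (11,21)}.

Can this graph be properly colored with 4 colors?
A valid 4-coloring: color 1: [7, 21]; color 2: [0, 3, 6]; color 3: [8, 10, 11]; color 4: [2, 13, 16].
(χ(G) = 4 ≤ 4.)

Yes, G is 4-colorable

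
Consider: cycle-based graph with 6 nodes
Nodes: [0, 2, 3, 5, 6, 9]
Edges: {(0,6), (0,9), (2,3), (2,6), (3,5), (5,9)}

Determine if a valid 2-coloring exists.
Yes, G is 2-colorable

A valid 2-coloring: color 1: [3, 6, 9]; color 2: [0, 2, 5].
(χ(G) = 2 ≤ 2.)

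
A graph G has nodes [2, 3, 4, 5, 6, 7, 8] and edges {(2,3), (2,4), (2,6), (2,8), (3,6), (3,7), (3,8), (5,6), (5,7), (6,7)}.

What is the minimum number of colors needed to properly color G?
Clique number ω(G) = 3 (lower bound: χ ≥ ω).
The clique on [2, 3, 8] has size 3, forcing χ ≥ 3, and the coloring below uses 3 colors, so χ(G) = 3.
A valid 3-coloring: color 1: [2, 7]; color 2: [4, 6, 8]; color 3: [3, 5].

χ(G) = 3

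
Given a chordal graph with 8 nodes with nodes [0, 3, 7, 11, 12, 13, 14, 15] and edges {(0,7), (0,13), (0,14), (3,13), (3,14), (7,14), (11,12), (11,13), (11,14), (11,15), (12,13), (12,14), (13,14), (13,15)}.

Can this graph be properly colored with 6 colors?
A valid 6-coloring: color 1: [14, 15]; color 2: [7, 13]; color 3: [0, 3, 11]; color 4: [12].
(χ(G) = 4 ≤ 6.)

Yes, G is 6-colorable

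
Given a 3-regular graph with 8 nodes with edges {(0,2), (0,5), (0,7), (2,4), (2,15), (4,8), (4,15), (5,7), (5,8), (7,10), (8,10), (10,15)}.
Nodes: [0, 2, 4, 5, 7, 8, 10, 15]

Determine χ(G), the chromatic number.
χ(G) = 3

Clique number ω(G) = 3 (lower bound: χ ≥ ω).
The clique on [0, 5, 7] has size 3, forcing χ ≥ 3, and the coloring below uses 3 colors, so χ(G) = 3.
A valid 3-coloring: color 1: [0, 4, 10]; color 2: [2, 7, 8]; color 3: [5, 15].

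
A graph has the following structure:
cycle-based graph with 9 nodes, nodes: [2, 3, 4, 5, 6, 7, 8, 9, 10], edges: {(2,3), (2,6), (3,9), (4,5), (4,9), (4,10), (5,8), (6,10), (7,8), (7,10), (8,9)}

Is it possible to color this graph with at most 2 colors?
Odd cycle [10, 4, 9, 8, 7] needs 3 colors (χ ≥ 3).
Hence χ(G) ≥ 3 > 2, so no proper 2-coloring exists.

No, G is not 2-colorable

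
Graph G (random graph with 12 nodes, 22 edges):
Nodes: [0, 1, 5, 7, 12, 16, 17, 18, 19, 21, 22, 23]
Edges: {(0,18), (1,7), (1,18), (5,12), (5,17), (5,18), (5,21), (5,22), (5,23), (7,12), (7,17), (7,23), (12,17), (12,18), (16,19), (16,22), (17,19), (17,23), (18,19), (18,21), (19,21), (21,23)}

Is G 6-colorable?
Yes, G is 6-colorable

A valid 6-coloring: color 1: [0, 5, 7, 19]; color 2: [18, 22, 23]; color 3: [1, 16, 17, 21]; color 4: [12].
(χ(G) = 4 ≤ 6.)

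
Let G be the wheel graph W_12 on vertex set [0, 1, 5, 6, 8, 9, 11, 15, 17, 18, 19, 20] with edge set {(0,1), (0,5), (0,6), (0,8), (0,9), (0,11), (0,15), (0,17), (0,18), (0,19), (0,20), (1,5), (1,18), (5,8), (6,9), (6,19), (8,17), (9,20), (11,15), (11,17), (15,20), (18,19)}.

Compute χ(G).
Clique number ω(G) = 3 (lower bound: χ ≥ ω).
Odd cycle [18, 19, 6, 9, 20, 15, 11, 17, 8, 5, 1] needs 3 colors (χ ≥ 3).
Vertex 0 is adjacent to every vertex of [1, 5, 6, 8, 9, 11, 15, 17, 18, 19, 20], which already need 3 colors among themselves, so 0 needs a new color (χ ≥ 4).
The coloring below uses 4 colors, so χ(G) = 4.
A valid 4-coloring: color 1: [0]; color 2: [5, 6, 11, 18, 20]; color 3: [1, 9, 15, 17, 19]; color 4: [8].

χ(G) = 4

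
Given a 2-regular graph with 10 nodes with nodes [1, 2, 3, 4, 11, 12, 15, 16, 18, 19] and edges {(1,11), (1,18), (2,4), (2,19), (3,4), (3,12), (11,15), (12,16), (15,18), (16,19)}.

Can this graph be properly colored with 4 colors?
Yes, G is 4-colorable

A valid 4-coloring: color 1: [4, 11, 12, 18, 19]; color 2: [1, 2, 3, 15, 16].
(χ(G) = 2 ≤ 4.)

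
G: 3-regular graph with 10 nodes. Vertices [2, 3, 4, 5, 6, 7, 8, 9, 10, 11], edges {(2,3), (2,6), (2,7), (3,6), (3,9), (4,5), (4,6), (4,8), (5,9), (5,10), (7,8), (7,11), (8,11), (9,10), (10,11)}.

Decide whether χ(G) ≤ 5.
A valid 5-coloring: color 1: [2, 4, 9, 11]; color 2: [3, 5, 8]; color 3: [6, 7, 10].
(χ(G) = 3 ≤ 5.)

Yes, G is 5-colorable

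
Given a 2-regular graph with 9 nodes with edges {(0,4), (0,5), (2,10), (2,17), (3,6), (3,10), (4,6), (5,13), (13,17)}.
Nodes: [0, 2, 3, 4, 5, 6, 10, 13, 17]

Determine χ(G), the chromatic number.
Clique number ω(G) = 2 (lower bound: χ ≥ ω).
Odd cycle [2, 17, 13, 5, 0, 4, 6, 3, 10] needs 3 colors (χ ≥ 3).
The coloring below uses 3 colors, so χ(G) = 3.
A valid 3-coloring: color 1: [0, 2, 3, 13]; color 2: [4, 5, 10, 17]; color 3: [6].

χ(G) = 3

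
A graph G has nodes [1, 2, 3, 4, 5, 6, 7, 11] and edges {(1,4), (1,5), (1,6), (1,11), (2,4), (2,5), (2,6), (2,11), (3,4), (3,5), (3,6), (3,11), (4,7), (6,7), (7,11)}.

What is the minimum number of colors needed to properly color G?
χ(G) = 2

Clique number ω(G) = 2 (lower bound: χ ≥ ω).
The graph is bipartite (no odd cycle), so 2 colors suffice: χ(G) = 2.
A valid 2-coloring: color 1: [4, 5, 6, 11]; color 2: [1, 2, 3, 7].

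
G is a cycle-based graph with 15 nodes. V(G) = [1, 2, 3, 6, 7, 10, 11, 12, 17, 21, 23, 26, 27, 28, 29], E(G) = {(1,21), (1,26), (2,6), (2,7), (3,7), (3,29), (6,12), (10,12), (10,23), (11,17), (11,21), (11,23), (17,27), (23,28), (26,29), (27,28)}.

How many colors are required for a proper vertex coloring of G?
χ(G) = 3

Clique number ω(G) = 2 (lower bound: χ ≥ ω).
Odd cycle [11, 23, 28, 27, 17] needs 3 colors (χ ≥ 3).
The coloring below uses 3 colors, so χ(G) = 3.
A valid 3-coloring: color 1: [1, 6, 7, 10, 11, 27, 29]; color 2: [2, 3, 12, 17, 21, 23, 26]; color 3: [28].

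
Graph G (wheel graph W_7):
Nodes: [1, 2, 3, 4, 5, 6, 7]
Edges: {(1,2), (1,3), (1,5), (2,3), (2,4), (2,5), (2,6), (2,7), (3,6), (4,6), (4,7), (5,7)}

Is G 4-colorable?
Yes, G is 4-colorable

A valid 4-coloring: color 1: [2]; color 2: [1, 6, 7]; color 3: [3, 4, 5].
(χ(G) = 3 ≤ 4.)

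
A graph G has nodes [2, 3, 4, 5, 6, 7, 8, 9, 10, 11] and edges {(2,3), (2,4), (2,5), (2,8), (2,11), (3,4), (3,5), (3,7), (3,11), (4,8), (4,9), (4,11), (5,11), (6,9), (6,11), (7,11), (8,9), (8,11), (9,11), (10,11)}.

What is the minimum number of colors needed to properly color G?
Clique number ω(G) = 4 (lower bound: χ ≥ ω).
The clique on [2, 4, 8, 11] has size 4, forcing χ ≥ 4, and the coloring below uses 4 colors, so χ(G) = 4.
A valid 4-coloring: color 1: [11]; color 2: [3, 6, 8, 10]; color 3: [4, 5, 7]; color 4: [2, 9].

χ(G) = 4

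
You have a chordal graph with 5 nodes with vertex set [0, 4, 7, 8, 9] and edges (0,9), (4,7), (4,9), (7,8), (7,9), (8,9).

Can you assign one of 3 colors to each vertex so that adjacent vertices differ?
Yes, G is 3-colorable

A valid 3-coloring: color 1: [9]; color 2: [0, 7]; color 3: [4, 8].
(χ(G) = 3 ≤ 3.)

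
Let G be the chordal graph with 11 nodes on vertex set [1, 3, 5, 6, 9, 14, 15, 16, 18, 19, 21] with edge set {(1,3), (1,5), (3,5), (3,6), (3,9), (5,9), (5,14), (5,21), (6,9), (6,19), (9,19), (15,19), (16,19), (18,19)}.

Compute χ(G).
χ(G) = 3

Clique number ω(G) = 3 (lower bound: χ ≥ ω).
The clique on [3, 5, 9] has size 3, forcing χ ≥ 3, and the coloring below uses 3 colors, so χ(G) = 3.
A valid 3-coloring: color 1: [5, 6, 15, 16, 18]; color 2: [1, 9, 14, 21]; color 3: [3, 19].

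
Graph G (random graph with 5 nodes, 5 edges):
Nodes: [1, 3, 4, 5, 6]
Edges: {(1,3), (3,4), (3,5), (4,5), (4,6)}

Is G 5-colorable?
Yes, G is 5-colorable

A valid 5-coloring: color 1: [1, 4]; color 2: [3, 6]; color 3: [5].
(χ(G) = 3 ≤ 5.)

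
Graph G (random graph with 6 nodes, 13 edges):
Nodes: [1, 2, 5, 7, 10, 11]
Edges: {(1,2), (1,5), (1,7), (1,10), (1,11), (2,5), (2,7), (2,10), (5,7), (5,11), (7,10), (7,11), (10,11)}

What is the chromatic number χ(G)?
χ(G) = 4

Clique number ω(G) = 4 (lower bound: χ ≥ ω).
The clique on [1, 2, 7, 10] has size 4, forcing χ ≥ 4, and the coloring below uses 4 colors, so χ(G) = 4.
A valid 4-coloring: color 1: [7]; color 2: [1]; color 3: [2, 11]; color 4: [5, 10].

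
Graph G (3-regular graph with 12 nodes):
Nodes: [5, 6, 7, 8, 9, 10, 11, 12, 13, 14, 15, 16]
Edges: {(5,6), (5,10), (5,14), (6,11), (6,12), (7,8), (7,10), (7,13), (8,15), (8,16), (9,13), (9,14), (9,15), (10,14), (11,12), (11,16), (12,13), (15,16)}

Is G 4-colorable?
A valid 4-coloring: color 1: [5, 7, 12, 15]; color 2: [8, 9, 10, 11]; color 3: [6, 13, 14, 16].
(χ(G) = 3 ≤ 4.)

Yes, G is 4-colorable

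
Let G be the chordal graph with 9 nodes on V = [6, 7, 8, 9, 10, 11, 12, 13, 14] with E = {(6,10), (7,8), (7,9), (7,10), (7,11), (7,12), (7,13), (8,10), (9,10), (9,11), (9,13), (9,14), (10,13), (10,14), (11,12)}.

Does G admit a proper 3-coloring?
The clique on vertices [7, 9, 10, 13] has size 4 > 3, so it alone needs 4 colors.

No, G is not 3-colorable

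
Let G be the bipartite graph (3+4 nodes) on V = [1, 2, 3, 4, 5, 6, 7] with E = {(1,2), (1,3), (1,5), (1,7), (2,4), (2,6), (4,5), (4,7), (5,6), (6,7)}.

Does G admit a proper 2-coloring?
Yes, G is 2-colorable

A valid 2-coloring: color 1: [1, 4, 6]; color 2: [2, 3, 5, 7].
(χ(G) = 2 ≤ 2.)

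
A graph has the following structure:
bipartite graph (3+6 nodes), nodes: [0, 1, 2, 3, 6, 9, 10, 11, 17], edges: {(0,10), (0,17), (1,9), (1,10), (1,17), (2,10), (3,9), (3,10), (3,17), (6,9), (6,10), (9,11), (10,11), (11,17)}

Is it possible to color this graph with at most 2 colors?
A valid 2-coloring: color 1: [9, 10, 17]; color 2: [0, 1, 2, 3, 6, 11].
(χ(G) = 2 ≤ 2.)

Yes, G is 2-colorable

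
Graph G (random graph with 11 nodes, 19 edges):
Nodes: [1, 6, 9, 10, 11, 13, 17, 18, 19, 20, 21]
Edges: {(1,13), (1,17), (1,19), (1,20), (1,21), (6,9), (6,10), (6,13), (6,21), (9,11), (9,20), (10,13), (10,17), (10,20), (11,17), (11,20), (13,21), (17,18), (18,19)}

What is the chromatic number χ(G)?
χ(G) = 3

Clique number ω(G) = 3 (lower bound: χ ≥ ω).
The clique on [1, 13, 21] has size 3, forcing χ ≥ 3, and the coloring below uses 3 colors, so χ(G) = 3.
A valid 3-coloring: color 1: [1, 6, 11, 18]; color 2: [13, 17, 19, 20]; color 3: [9, 10, 21].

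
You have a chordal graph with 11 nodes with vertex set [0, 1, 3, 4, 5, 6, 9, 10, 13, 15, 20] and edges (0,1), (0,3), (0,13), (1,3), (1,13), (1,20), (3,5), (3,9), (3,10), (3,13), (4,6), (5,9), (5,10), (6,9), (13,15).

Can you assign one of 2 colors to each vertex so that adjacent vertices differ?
No, G is not 2-colorable

The clique on vertices [0, 1, 3, 13] has size 4 > 2, so it alone needs 4 colors.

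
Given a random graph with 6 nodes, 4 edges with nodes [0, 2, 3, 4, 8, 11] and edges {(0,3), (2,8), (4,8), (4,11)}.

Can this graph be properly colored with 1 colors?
No, G is not 1-colorable

Edge (0,3) forces its endpoints to differ, so 1 color is not enough.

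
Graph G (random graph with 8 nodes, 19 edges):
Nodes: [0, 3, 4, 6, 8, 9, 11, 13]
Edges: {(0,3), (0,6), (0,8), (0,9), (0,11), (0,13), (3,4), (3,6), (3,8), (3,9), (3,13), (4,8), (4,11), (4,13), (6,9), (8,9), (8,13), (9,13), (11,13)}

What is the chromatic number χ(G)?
Clique number ω(G) = 5 (lower bound: χ ≥ ω).
The clique on [0, 3, 8, 9, 13] has size 5, forcing χ ≥ 5, and the coloring below uses 5 colors, so χ(G) = 5.
A valid 5-coloring: color 1: [0, 4]; color 2: [6, 13]; color 3: [3, 11]; color 4: [8]; color 5: [9].

χ(G) = 5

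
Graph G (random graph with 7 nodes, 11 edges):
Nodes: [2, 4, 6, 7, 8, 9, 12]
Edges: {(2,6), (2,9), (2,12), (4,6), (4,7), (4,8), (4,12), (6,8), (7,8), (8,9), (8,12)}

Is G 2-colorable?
The clique on vertices [4, 8, 12] has size 3 > 2, so it alone needs 3 colors.

No, G is not 2-colorable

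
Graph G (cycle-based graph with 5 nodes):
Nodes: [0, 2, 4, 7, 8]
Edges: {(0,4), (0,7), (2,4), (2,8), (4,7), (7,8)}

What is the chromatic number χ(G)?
Clique number ω(G) = 3 (lower bound: χ ≥ ω).
The clique on [0, 4, 7] has size 3, forcing χ ≥ 3, and the coloring below uses 3 colors, so χ(G) = 3.
A valid 3-coloring: color 1: [4, 8]; color 2: [2, 7]; color 3: [0].

χ(G) = 3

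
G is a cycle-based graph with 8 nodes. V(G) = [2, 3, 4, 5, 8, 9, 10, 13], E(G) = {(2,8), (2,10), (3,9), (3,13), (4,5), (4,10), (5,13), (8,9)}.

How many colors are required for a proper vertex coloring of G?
χ(G) = 2

Clique number ω(G) = 2 (lower bound: χ ≥ ω).
The graph is bipartite (no odd cycle), so 2 colors suffice: χ(G) = 2.
A valid 2-coloring: color 1: [2, 4, 9, 13]; color 2: [3, 5, 8, 10].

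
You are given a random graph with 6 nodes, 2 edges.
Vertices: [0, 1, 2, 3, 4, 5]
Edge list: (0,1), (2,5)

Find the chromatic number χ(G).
χ(G) = 2

Clique number ω(G) = 2 (lower bound: χ ≥ ω).
The graph is bipartite (no odd cycle), so 2 colors suffice: χ(G) = 2.
A valid 2-coloring: color 1: [1, 3, 4, 5]; color 2: [0, 2].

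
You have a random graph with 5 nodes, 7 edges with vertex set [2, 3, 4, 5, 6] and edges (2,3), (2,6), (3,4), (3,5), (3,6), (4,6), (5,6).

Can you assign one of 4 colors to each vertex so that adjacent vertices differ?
A valid 4-coloring: color 1: [6]; color 2: [3]; color 3: [2, 4, 5].
(χ(G) = 3 ≤ 4.)

Yes, G is 4-colorable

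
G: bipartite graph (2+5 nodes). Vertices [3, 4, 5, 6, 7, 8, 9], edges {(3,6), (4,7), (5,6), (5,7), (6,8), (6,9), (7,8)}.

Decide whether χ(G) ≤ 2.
A valid 2-coloring: color 1: [6, 7]; color 2: [3, 4, 5, 8, 9].
(χ(G) = 2 ≤ 2.)

Yes, G is 2-colorable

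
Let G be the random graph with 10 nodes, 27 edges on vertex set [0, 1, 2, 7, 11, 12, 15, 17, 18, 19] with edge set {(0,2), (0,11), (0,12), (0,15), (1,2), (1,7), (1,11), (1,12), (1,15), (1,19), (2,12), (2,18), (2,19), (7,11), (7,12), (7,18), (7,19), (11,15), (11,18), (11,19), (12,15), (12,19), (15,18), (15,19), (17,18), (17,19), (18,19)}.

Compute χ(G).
Clique number ω(G) = 4 (lower bound: χ ≥ ω).
The clique on [1, 7, 11, 19] has size 4, forcing χ ≥ 4, and the coloring below uses 4 colors, so χ(G) = 4.
A valid 4-coloring: color 1: [0, 19]; color 2: [11, 12, 17]; color 3: [2, 7, 15]; color 4: [1, 18].

χ(G) = 4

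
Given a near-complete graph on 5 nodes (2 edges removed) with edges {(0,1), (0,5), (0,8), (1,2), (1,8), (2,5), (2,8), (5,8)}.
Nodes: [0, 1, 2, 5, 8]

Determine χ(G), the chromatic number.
Clique number ω(G) = 3 (lower bound: χ ≥ ω).
The clique on [0, 1, 8] has size 3, forcing χ ≥ 3, and the coloring below uses 3 colors, so χ(G) = 3.
A valid 3-coloring: color 1: [8]; color 2: [0, 2]; color 3: [1, 5].

χ(G) = 3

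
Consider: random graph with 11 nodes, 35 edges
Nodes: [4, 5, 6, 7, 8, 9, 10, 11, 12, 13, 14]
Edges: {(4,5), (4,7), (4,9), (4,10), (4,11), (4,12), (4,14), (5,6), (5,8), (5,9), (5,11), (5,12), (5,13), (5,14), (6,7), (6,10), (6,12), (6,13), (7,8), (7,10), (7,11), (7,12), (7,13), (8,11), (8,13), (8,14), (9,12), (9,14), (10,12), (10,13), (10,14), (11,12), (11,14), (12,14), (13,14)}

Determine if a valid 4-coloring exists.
No, G is not 4-colorable

The clique on vertices [4, 5, 9, 12, 14] has size 5 > 4, so it alone needs 5 colors.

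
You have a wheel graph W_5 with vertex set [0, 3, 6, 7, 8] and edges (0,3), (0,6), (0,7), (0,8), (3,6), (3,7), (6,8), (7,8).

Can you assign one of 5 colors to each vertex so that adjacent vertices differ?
A valid 5-coloring: color 1: [0]; color 2: [3, 8]; color 3: [6, 7].
(χ(G) = 3 ≤ 5.)

Yes, G is 5-colorable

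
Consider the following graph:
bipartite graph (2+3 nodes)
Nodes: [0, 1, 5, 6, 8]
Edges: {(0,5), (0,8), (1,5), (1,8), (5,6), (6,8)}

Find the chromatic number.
χ(G) = 2

Clique number ω(G) = 2 (lower bound: χ ≥ ω).
The graph is bipartite (no odd cycle), so 2 colors suffice: χ(G) = 2.
A valid 2-coloring: color 1: [5, 8]; color 2: [0, 1, 6].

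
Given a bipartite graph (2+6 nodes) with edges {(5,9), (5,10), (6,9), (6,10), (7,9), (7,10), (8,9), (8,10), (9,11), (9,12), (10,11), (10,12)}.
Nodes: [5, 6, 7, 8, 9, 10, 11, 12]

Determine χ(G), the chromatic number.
Clique number ω(G) = 2 (lower bound: χ ≥ ω).
The graph is bipartite (no odd cycle), so 2 colors suffice: χ(G) = 2.
A valid 2-coloring: color 1: [9, 10]; color 2: [5, 6, 7, 8, 11, 12].

χ(G) = 2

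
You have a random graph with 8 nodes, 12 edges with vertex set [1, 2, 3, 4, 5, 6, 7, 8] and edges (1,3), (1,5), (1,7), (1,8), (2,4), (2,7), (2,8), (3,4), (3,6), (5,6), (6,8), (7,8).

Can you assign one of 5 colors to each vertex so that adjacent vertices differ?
A valid 5-coloring: color 1: [1, 2, 6]; color 2: [3, 5, 8]; color 3: [4, 7].
(χ(G) = 3 ≤ 5.)

Yes, G is 5-colorable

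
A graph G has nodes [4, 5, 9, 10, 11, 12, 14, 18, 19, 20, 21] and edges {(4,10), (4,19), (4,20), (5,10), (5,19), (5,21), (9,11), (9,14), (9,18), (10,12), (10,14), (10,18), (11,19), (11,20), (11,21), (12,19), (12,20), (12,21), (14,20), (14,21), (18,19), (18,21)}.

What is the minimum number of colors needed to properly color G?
Clique number ω(G) = 2 (lower bound: χ ≥ ω).
The graph is bipartite (no odd cycle), so 2 colors suffice: χ(G) = 2.
A valid 2-coloring: color 1: [9, 10, 19, 20, 21]; color 2: [4, 5, 11, 12, 14, 18].

χ(G) = 2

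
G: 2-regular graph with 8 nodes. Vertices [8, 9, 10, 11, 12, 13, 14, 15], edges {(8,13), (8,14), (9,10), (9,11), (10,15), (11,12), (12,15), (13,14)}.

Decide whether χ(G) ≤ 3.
Yes, G is 3-colorable

A valid 3-coloring: color 1: [11, 14, 15]; color 2: [8, 10, 12]; color 3: [9, 13].
(χ(G) = 3 ≤ 3.)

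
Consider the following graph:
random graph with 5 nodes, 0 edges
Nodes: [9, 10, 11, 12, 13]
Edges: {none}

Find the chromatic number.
Clique number ω(G) = 1 (lower bound: χ ≥ ω).
The graph has no edges, so one color suffices: χ(G) = 1.
A valid 1-coloring: color 1: [9, 10, 11, 12, 13].

χ(G) = 1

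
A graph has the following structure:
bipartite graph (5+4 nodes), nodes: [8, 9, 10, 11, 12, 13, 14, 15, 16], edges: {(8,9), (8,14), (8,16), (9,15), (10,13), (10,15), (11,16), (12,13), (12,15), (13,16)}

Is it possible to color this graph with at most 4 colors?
Yes, G is 4-colorable

A valid 4-coloring: color 1: [9, 10, 12, 14, 16]; color 2: [8, 11, 13, 15].
(χ(G) = 2 ≤ 4.)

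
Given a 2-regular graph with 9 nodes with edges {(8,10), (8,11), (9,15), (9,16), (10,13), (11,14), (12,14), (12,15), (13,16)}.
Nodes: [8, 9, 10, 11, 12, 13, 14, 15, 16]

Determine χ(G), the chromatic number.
χ(G) = 3

Clique number ω(G) = 2 (lower bound: χ ≥ ω).
Odd cycle [11, 8, 10, 13, 16, 9, 15, 12, 14] needs 3 colors (χ ≥ 3).
The coloring below uses 3 colors, so χ(G) = 3.
A valid 3-coloring: color 1: [9, 10, 11, 12]; color 2: [8, 14, 15, 16]; color 3: [13].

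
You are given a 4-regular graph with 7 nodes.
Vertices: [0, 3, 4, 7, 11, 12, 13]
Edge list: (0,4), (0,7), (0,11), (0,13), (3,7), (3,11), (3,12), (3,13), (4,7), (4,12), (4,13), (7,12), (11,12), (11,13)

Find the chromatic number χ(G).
χ(G) = 4

Clique number ω(G) = 3 (lower bound: χ ≥ ω).
Suppose a proper 3-coloring c exists. The clique [0, 4, 7] takes 3 distinct colors; by symmetry let c(0) = 1, c(4) = 2, c(7) = 3.
- Vertex 12: neighbors [4, 7] already have colors [2, 3] ⇒ c(12) = 1.
- Vertex 3: neighbors [12, 7] already have colors [1, 3] ⇒ c(3) = 2.
- Vertex 11: neighbors [0, 3] already have colors [1, 2] ⇒ c(11) = 3.
- Vertex 13: neighbors [0, 3, 11] already have colors [1, 2, 3] — all 3 colors blocked. Contradiction.
The forced assignments end in a contradiction, so G has no proper 3-coloring (χ ≥ 4).
The coloring below uses 4 colors, so χ(G) = 4.
A valid 4-coloring: color 1: [0, 3]; color 2: [4, 11]; color 3: [7, 13]; color 4: [12].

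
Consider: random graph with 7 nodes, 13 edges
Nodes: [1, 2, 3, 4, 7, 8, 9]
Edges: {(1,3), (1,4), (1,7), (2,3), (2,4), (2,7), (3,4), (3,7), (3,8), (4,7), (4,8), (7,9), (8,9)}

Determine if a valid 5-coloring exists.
A valid 5-coloring: color 1: [7, 8]; color 2: [4, 9]; color 3: [3]; color 4: [1, 2].
(χ(G) = 4 ≤ 5.)

Yes, G is 5-colorable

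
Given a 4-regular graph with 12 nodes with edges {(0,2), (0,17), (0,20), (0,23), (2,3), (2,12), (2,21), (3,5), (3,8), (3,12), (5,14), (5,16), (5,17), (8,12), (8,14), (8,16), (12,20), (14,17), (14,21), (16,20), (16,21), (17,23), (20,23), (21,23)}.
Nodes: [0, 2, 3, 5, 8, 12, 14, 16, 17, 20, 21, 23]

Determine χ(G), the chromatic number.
χ(G) = 3

Clique number ω(G) = 3 (lower bound: χ ≥ ω).
The clique on [0, 17, 23] has size 3, forcing χ ≥ 3, and the coloring below uses 3 colors, so χ(G) = 3.
A valid 3-coloring: color 1: [2, 5, 8, 23]; color 2: [0, 12, 14, 16]; color 3: [3, 17, 20, 21].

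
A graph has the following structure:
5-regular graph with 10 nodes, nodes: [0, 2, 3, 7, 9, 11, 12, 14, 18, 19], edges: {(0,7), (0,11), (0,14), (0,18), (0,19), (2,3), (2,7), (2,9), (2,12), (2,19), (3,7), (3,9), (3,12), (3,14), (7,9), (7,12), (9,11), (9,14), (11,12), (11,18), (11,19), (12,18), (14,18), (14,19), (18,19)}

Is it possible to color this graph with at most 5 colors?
A valid 5-coloring: color 1: [9, 12, 19]; color 2: [7, 11, 14]; color 3: [3, 18]; color 4: [0, 2].
(χ(G) = 4 ≤ 5.)

Yes, G is 5-colorable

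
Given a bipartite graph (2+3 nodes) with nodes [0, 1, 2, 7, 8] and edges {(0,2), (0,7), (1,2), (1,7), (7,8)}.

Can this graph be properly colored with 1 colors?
No, G is not 1-colorable

Edge (0,2) forces its endpoints to differ, so 1 color is not enough.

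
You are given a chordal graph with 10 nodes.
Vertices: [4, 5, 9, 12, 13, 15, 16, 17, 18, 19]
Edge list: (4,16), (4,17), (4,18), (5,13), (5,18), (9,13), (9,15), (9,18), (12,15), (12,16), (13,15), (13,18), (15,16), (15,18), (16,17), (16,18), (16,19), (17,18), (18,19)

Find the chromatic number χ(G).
Clique number ω(G) = 4 (lower bound: χ ≥ ω).
The clique on [4, 16, 17, 18] has size 4, forcing χ ≥ 4, and the coloring below uses 4 colors, so χ(G) = 4.
A valid 4-coloring: color 1: [12, 18]; color 2: [13, 16]; color 3: [5, 15, 17, 19]; color 4: [4, 9].

χ(G) = 4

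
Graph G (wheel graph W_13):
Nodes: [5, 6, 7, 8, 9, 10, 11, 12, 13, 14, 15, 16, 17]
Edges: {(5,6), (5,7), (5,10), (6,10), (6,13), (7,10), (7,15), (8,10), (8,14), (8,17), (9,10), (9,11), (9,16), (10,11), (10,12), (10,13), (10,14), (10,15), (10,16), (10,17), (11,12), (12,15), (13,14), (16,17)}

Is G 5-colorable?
A valid 5-coloring: color 1: [10]; color 2: [6, 7, 9, 12, 14, 17]; color 3: [5, 8, 11, 13, 15, 16].
(χ(G) = 3 ≤ 5.)

Yes, G is 5-colorable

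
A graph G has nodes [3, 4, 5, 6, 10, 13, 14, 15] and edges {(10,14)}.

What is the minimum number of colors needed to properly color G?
χ(G) = 2

Clique number ω(G) = 2 (lower bound: χ ≥ ω).
The graph is bipartite (no odd cycle), so 2 colors suffice: χ(G) = 2.
A valid 2-coloring: color 1: [3, 4, 5, 6, 10, 13, 15]; color 2: [14].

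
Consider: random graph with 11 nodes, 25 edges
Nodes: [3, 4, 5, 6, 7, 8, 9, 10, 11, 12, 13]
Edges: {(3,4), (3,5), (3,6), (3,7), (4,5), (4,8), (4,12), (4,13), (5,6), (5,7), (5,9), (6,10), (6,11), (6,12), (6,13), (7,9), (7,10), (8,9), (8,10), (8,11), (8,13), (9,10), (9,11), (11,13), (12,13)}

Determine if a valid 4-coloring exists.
Yes, G is 4-colorable

A valid 4-coloring: color 1: [6, 7, 8]; color 2: [5, 10, 13]; color 3: [4, 11]; color 4: [3, 9, 12].
(χ(G) = 4 ≤ 4.)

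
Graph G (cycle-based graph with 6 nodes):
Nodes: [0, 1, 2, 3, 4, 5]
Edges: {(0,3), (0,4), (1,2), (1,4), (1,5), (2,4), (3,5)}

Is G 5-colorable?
Yes, G is 5-colorable

A valid 5-coloring: color 1: [4, 5]; color 2: [0, 1]; color 3: [2, 3].
(χ(G) = 3 ≤ 5.)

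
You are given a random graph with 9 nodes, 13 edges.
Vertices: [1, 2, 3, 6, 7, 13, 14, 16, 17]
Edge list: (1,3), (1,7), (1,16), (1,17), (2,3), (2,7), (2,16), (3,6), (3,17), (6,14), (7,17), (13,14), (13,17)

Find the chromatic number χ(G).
χ(G) = 3

Clique number ω(G) = 3 (lower bound: χ ≥ ω).
The clique on [1, 3, 17] has size 3, forcing χ ≥ 3, and the coloring below uses 3 colors, so χ(G) = 3.
A valid 3-coloring: color 1: [1, 2, 6, 13]; color 2: [3, 7, 14, 16]; color 3: [17].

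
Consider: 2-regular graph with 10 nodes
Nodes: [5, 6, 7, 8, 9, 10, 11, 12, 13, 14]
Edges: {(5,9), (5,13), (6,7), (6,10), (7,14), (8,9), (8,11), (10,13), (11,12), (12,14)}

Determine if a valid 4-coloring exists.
Yes, G is 4-colorable

A valid 4-coloring: color 1: [6, 9, 11, 13, 14]; color 2: [5, 7, 8, 10, 12].
(χ(G) = 2 ≤ 4.)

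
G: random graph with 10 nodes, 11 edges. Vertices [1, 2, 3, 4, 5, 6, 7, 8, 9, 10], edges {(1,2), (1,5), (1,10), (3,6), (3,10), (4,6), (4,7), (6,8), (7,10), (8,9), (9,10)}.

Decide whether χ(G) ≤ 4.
Yes, G is 4-colorable

A valid 4-coloring: color 1: [2, 5, 6, 10]; color 2: [1, 3, 7, 9]; color 3: [4, 8].
(χ(G) = 3 ≤ 4.)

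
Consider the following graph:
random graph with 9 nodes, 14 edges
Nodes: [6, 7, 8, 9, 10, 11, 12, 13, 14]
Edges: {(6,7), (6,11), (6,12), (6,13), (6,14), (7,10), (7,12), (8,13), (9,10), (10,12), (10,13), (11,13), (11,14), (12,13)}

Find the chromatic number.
χ(G) = 3

Clique number ω(G) = 3 (lower bound: χ ≥ ω).
The clique on [10, 12, 13] has size 3, forcing χ ≥ 3, and the coloring below uses 3 colors, so χ(G) = 3.
A valid 3-coloring: color 1: [7, 9, 13, 14]; color 2: [6, 8, 10]; color 3: [11, 12].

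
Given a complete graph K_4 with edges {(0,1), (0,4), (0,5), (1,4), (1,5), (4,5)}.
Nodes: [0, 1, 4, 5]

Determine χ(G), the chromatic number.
χ(G) = 4

Clique number ω(G) = 4 (lower bound: χ ≥ ω).
The clique on [0, 1, 4, 5] has size 4, forcing χ ≥ 4, and the coloring below uses 4 colors, so χ(G) = 4.
A valid 4-coloring: color 1: [5]; color 2: [1]; color 3: [0]; color 4: [4].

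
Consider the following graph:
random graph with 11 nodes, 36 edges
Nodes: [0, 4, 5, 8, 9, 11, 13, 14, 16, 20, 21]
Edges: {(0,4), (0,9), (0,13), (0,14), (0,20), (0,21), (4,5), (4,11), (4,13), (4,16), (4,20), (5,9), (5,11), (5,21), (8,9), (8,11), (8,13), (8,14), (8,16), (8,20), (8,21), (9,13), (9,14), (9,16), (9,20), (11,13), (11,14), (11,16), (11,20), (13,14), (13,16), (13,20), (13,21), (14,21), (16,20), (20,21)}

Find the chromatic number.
Clique number ω(G) = 5 (lower bound: χ ≥ ω).
The clique on [8, 9, 13, 16, 20] has size 5, forcing χ ≥ 5, and the coloring below uses 5 colors, so χ(G) = 5.
A valid 5-coloring: color 1: [5, 13]; color 2: [14, 20]; color 3: [4, 8]; color 4: [9, 11, 21]; color 5: [0, 16].

χ(G) = 5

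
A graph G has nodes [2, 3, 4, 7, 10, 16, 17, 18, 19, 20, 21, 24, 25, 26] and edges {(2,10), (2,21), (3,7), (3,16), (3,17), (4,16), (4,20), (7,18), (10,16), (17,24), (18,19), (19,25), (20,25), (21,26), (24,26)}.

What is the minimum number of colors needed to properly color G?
Clique number ω(G) = 2 (lower bound: χ ≥ ω).
The graph is bipartite (no odd cycle), so 2 colors suffice: χ(G) = 2.
A valid 2-coloring: color 1: [2, 7, 16, 17, 19, 20, 26]; color 2: [3, 4, 10, 18, 21, 24, 25].

χ(G) = 2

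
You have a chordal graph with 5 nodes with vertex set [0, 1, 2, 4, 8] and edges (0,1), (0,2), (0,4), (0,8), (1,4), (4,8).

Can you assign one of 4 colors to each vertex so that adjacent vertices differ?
Yes, G is 4-colorable

A valid 4-coloring: color 1: [0]; color 2: [2, 4]; color 3: [1, 8].
(χ(G) = 3 ≤ 4.)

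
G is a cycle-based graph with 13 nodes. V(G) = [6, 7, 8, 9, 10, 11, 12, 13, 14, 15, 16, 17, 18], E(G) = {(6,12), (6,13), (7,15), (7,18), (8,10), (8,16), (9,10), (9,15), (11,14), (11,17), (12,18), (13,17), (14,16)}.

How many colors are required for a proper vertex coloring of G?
Clique number ω(G) = 2 (lower bound: χ ≥ ω).
Odd cycle [6, 13, 17, 11, 14, 16, 8, 10, 9, 15, 7, 18, 12] needs 3 colors (χ ≥ 3).
The coloring below uses 3 colors, so χ(G) = 3.
A valid 3-coloring: color 1: [6, 8, 9, 14, 17, 18]; color 2: [10, 11, 12, 13, 15, 16]; color 3: [7].

χ(G) = 3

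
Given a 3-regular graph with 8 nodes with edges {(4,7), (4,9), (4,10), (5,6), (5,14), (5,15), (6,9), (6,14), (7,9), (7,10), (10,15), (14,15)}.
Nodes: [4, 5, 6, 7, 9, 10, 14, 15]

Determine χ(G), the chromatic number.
χ(G) = 3

Clique number ω(G) = 3 (lower bound: χ ≥ ω).
The clique on [4, 7, 9] has size 3, forcing χ ≥ 3, and the coloring below uses 3 colors, so χ(G) = 3.
A valid 3-coloring: color 1: [6, 7, 15]; color 2: [9, 10, 14]; color 3: [4, 5].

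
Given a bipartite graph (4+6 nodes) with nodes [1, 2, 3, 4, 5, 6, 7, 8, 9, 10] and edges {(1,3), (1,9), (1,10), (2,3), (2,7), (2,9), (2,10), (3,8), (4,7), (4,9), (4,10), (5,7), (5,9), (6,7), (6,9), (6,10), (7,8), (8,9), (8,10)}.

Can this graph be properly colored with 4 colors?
Yes, G is 4-colorable

A valid 4-coloring: color 1: [3, 7, 9, 10]; color 2: [1, 2, 4, 5, 6, 8].
(χ(G) = 2 ≤ 4.)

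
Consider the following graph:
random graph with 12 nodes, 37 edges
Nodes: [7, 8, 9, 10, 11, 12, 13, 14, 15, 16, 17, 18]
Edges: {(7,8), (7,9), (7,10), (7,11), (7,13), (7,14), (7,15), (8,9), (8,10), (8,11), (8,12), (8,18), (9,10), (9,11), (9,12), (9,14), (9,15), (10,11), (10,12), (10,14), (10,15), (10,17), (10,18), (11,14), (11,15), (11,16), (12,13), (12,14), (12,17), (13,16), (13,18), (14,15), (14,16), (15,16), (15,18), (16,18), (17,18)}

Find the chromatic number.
χ(G) = 6

Clique number ω(G) = 6 (lower bound: χ ≥ ω).
The clique on [7, 9, 10, 11, 14, 15] has size 6, forcing χ ≥ 6, and the coloring below uses 6 colors, so χ(G) = 6.
A valid 6-coloring: color 1: [10, 16]; color 2: [8, 13, 15, 17]; color 3: [14, 18]; color 4: [9]; color 5: [11, 12]; color 6: [7].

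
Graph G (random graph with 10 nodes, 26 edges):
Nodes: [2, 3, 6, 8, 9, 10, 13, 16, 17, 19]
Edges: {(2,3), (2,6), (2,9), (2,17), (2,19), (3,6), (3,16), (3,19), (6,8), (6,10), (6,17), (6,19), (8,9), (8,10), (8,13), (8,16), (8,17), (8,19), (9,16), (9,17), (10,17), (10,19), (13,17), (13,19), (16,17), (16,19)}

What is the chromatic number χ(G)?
χ(G) = 4

Clique number ω(G) = 4 (lower bound: χ ≥ ω).
The clique on [8, 9, 16, 17] has size 4, forcing χ ≥ 4, and the coloring below uses 4 colors, so χ(G) = 4.
A valid 4-coloring: color 1: [17, 19]; color 2: [2, 8]; color 3: [6, 13, 16]; color 4: [3, 9, 10].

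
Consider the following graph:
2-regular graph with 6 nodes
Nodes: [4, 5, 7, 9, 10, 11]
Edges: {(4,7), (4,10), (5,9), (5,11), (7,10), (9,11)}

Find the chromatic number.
Clique number ω(G) = 3 (lower bound: χ ≥ ω).
The clique on [5, 9, 11] has size 3, forcing χ ≥ 3, and the coloring below uses 3 colors, so χ(G) = 3.
A valid 3-coloring: color 1: [9, 10]; color 2: [7, 11]; color 3: [4, 5].

χ(G) = 3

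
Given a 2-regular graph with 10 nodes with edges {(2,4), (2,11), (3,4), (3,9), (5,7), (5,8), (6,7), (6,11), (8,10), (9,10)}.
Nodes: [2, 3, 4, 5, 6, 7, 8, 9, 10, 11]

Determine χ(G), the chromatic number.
Clique number ω(G) = 2 (lower bound: χ ≥ ω).
The graph is bipartite (no odd cycle), so 2 colors suffice: χ(G) = 2.
A valid 2-coloring: color 1: [2, 3, 5, 6, 10]; color 2: [4, 7, 8, 9, 11].

χ(G) = 2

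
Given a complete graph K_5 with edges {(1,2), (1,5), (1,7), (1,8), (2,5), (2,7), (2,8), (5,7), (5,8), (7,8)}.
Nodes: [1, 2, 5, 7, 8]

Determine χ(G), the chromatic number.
Clique number ω(G) = 5 (lower bound: χ ≥ ω).
The clique on [1, 2, 5, 7, 8] has size 5, forcing χ ≥ 5, and the coloring below uses 5 colors, so χ(G) = 5.
A valid 5-coloring: color 1: [1]; color 2: [8]; color 3: [5]; color 4: [2]; color 5: [7].

χ(G) = 5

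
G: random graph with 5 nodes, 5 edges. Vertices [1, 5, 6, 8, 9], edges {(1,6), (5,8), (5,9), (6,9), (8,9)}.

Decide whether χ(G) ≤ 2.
The clique on vertices [5, 8, 9] has size 3 > 2, so it alone needs 3 colors.

No, G is not 2-colorable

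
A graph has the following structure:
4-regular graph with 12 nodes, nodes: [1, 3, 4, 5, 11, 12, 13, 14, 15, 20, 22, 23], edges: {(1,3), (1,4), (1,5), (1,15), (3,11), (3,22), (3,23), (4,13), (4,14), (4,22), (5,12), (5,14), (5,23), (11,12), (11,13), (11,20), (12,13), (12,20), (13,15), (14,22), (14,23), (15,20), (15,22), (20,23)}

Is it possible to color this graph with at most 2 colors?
The clique on vertices [11, 12, 20] has size 3 > 2, so it alone needs 3 colors.

No, G is not 2-colorable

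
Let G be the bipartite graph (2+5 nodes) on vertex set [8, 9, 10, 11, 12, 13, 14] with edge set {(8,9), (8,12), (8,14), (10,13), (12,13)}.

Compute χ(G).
χ(G) = 2

Clique number ω(G) = 2 (lower bound: χ ≥ ω).
The graph is bipartite (no odd cycle), so 2 colors suffice: χ(G) = 2.
A valid 2-coloring: color 1: [8, 11, 13]; color 2: [9, 10, 12, 14].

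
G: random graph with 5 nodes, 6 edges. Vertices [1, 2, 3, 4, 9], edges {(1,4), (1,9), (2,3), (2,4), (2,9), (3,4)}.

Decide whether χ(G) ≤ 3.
A valid 3-coloring: color 1: [1, 2]; color 2: [4, 9]; color 3: [3].
(χ(G) = 3 ≤ 3.)

Yes, G is 3-colorable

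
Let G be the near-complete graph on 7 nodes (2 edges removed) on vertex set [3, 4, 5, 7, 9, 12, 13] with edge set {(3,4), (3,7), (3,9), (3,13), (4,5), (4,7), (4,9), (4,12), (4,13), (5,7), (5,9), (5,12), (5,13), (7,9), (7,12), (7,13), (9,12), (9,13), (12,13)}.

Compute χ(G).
χ(G) = 6

Clique number ω(G) = 6 (lower bound: χ ≥ ω).
The clique on [4, 5, 7, 9, 12, 13] has size 6, forcing χ ≥ 6, and the coloring below uses 6 colors, so χ(G) = 6.
A valid 6-coloring: color 1: [9]; color 2: [7]; color 3: [13]; color 4: [4]; color 5: [3, 12]; color 6: [5].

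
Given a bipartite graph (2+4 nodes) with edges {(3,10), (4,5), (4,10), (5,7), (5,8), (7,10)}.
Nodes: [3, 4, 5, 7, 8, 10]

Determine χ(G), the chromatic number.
Clique number ω(G) = 2 (lower bound: χ ≥ ω).
The graph is bipartite (no odd cycle), so 2 colors suffice: χ(G) = 2.
A valid 2-coloring: color 1: [5, 10]; color 2: [3, 4, 7, 8].

χ(G) = 2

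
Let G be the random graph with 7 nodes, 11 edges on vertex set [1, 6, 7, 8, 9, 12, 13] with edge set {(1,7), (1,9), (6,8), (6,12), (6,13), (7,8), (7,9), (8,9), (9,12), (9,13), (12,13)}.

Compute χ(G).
Clique number ω(G) = 3 (lower bound: χ ≥ ω).
The clique on [9, 12, 13] has size 3, forcing χ ≥ 3, and the coloring below uses 3 colors, so χ(G) = 3.
A valid 3-coloring: color 1: [6, 9]; color 2: [7, 13]; color 3: [1, 8, 12].

χ(G) = 3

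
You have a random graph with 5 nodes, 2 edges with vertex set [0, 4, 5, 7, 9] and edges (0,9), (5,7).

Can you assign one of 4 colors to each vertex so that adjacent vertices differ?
Yes, G is 4-colorable

A valid 4-coloring: color 1: [0, 4, 7]; color 2: [5, 9].
(χ(G) = 2 ≤ 4.)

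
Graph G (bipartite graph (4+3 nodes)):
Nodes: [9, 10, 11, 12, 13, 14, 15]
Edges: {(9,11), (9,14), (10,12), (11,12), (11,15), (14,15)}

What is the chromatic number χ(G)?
χ(G) = 2

Clique number ω(G) = 2 (lower bound: χ ≥ ω).
The graph is bipartite (no odd cycle), so 2 colors suffice: χ(G) = 2.
A valid 2-coloring: color 1: [10, 11, 13, 14]; color 2: [9, 12, 15].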